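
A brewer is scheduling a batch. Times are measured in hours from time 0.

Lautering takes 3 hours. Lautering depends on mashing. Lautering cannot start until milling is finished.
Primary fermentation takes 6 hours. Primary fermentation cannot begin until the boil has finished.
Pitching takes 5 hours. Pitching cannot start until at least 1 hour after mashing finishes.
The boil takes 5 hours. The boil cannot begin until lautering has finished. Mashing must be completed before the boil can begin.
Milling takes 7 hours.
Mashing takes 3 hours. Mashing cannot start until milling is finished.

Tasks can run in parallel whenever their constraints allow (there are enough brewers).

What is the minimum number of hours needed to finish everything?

Nothing blocks milling, so it runs from hour 0 to hour 7.
After milling (finishes hour 7), mashing can start at hour 7 and finishes at hour 10.
After mashing (finishes hour 10, plus 1-hour gap → hour 11), pitching can start at hour 11 and finishes at hour 16.
For lautering: mashing (finishes hour 10); milling (finishes hour 7). Taking the maximum gives a start of hour 10, and it finishes at 10 + 3 = hour 13.
For the boil: lautering (finishes hour 13); mashing (finishes hour 10). Taking the maximum gives a start of hour 13, and it finishes at 13 + 5 = hour 18.
Primary fermentation waits on the boil (finishes hour 18), so it starts at hour 18 and finishes at 18 + 6 = hour 24.
All tasks are finished once the last one completes. Finish times: Milling at 7, Mashing at 10, Lautering at 13, The boil at 18, Pitching at 16, Primary fermentation at 24. The latest is hour 24.

24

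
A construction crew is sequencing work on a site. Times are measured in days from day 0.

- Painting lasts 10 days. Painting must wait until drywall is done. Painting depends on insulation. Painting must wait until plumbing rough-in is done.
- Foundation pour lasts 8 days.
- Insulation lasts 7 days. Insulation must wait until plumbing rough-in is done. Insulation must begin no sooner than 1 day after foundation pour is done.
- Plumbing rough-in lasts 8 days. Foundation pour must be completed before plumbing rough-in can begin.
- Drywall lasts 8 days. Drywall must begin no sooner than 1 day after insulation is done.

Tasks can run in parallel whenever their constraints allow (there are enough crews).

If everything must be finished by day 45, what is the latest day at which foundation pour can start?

Painting has no dependents, so it just needs to finish by day 45. Starting by 45 − 10 = day 35 achieves that.
Drywall feeds into painting (must start by day 35); so drywall must finish by day 35 and therefore start by day 27.
Insulation must finish in time for drywall (must start by day 27, minus 1-day gap → day 26); painting (must start by day 35). The tightest is day 26, so insulation must start by 26 − 7 = day 19.
Plumbing rough-in feeds insulation (must start by day 19); painting (must start by day 35). Taking the minimum, plumbing rough-in must finish by day 19 and start by 19 − 8 = day 11.
Foundation pour has several dependents: plumbing rough-in (must start by day 11); insulation (must start by day 19, minus 1-day gap → day 18). The earliest of those limits is day 11, so foundation pour must start by 11 − 8 = day 3.

3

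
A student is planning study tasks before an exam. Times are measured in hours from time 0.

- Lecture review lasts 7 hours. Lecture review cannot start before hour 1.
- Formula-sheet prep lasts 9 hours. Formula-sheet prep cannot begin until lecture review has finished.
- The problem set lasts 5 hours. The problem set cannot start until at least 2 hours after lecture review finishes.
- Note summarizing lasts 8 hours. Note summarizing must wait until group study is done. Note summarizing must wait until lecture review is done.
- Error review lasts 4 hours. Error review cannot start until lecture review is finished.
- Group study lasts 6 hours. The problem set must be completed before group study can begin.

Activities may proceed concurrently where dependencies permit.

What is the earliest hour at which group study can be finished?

After its own release at hour 1, lecture review can start at hour 1 and finishes at hour 8.
The problem set cannot begin until lecture review (finishes hour 8, plus 2-hour gap → hour 10). It runs from hour 10 to 10 + 5 = hour 15.
Group study waits on the problem set (finishes hour 15), so it starts at hour 15 and finishes at 15 + 6 = hour 21.

21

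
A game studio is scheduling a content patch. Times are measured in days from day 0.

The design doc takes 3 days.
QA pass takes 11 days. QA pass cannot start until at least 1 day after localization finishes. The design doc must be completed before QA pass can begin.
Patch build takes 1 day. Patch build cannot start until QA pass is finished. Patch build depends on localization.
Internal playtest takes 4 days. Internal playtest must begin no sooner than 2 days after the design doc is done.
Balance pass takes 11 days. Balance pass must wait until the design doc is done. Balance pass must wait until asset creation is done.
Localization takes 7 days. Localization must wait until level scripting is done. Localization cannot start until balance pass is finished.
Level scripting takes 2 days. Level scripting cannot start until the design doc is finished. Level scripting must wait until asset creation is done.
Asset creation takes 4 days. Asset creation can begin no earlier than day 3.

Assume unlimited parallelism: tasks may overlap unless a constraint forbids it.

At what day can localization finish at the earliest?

Asset creation waits on its own release at day 3, so it starts at day 3 and finishes at 3 + 4 = day 7.
The design doc can start immediately at day 0; it finishes at day 3.
Balance pass has to wait for the design doc (finishes day 3); asset creation (finishes day 7). The latest of these is day 7, so balance pass runs day 7 to 7 + 11 = day 18.
Level scripting has to wait for the design doc (finishes day 3); asset creation (finishes day 7). The latest of these is day 7, so level scripting runs day 7 to 7 + 2 = day 9.
Localization has to wait for level scripting (finishes day 9); balance pass (finishes day 18). The latest of these is day 18, so localization runs day 18 to 18 + 7 = day 25.

25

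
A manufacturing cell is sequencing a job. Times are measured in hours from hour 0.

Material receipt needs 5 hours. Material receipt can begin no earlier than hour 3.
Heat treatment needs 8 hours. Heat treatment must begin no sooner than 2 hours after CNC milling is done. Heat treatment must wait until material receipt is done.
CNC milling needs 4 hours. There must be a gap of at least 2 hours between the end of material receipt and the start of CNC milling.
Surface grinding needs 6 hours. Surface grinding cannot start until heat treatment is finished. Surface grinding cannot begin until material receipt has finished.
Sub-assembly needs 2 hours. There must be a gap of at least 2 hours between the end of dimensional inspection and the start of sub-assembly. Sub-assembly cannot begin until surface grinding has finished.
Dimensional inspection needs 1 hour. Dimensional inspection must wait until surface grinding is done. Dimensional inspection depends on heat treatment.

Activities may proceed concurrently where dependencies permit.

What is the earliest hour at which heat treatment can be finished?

Material receipt waits on its own release at hour 3, so it starts at hour 3 and finishes at 3 + 5 = hour 8.
After material receipt (finishes hour 8, plus 2-hour gap → hour 10), CNC milling can start at hour 10 and finishes at hour 14.
Heat treatment needs all of CNC milling (finishes hour 14, plus 2-hour gap → hour 16); material receipt (finishes hour 8). That puts its earliest start at hour 16; it finishes at 16 + 8 = hour 24.

24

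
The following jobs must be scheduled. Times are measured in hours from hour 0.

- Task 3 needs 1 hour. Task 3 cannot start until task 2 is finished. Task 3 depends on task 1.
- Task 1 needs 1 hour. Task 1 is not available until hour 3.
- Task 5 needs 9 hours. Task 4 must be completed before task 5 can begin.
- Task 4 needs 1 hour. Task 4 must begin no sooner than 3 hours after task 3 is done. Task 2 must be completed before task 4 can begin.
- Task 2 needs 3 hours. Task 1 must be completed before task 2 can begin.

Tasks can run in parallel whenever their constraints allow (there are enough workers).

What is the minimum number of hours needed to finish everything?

21

Task 1 waits on its own release at hour 3, so it starts at hour 3 and finishes at 3 + 1 = hour 4.
Task 2 waits on task 1 (finishes hour 4), so it starts at hour 4 and finishes at 4 + 3 = hour 7.
Task 3 has to wait for task 2 (finishes hour 7); task 1 (finishes hour 4). The latest of these is hour 7, so task 3 runs hour 7 to 7 + 1 = hour 8.
Task 4 needs all of task 3 (finishes hour 8, plus 3-hour gap → hour 11); task 2 (finishes hour 7). That puts its earliest start at hour 11; it finishes at 11 + 1 = hour 12.
Task 5 waits on task 4 (finishes hour 12), so it starts at hour 12 and finishes at 12 + 9 = hour 21.
All tasks are finished once the last one completes. Finish times: Task 1 at 4, Task 2 at 7, Task 3 at 8, Task 4 at 12, Task 5 at 21. The latest is hour 21.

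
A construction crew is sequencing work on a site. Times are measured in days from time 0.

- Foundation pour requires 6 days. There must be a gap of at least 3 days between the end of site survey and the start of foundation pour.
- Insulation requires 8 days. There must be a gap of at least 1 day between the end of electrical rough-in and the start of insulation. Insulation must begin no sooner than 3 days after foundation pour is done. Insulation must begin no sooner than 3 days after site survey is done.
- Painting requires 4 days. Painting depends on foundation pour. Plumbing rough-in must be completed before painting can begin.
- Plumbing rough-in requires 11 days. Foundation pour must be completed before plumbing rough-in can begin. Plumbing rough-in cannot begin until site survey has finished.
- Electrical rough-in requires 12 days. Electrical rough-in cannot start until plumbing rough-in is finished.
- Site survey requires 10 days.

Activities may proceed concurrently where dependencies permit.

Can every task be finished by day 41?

No

Site survey has no prerequisites, so it starts at day 0 and finishes at day 10.
After site survey (finishes day 10, plus 3-day gap → day 13), foundation pour can start at day 13 and finishes at day 19.
Plumbing rough-in needs all of foundation pour (finishes day 19); site survey (finishes day 10). That puts its earliest start at day 19; it finishes at 19 + 11 = day 30.
Painting cannot start until foundation pour (finishes day 19); plumbing rough-in (finishes day 30). The controlling bound is day 30, so painting finishes at 30 + 4 = day 34.
After plumbing rough-in (finishes day 30), electrical rough-in can start at day 30 and finishes at day 42.
Insulation cannot start until electrical rough-in (finishes day 42, plus 1-day gap → day 43); foundation pour (finishes day 19, plus 3-day gap → day 22); site survey (finishes day 10, plus 3-day gap → day 13). The controlling bound is day 43, so insulation finishes at 43 + 8 = day 51.
The earliest everything can be done is day 51, which is after the deadline of 41, so it is not possible.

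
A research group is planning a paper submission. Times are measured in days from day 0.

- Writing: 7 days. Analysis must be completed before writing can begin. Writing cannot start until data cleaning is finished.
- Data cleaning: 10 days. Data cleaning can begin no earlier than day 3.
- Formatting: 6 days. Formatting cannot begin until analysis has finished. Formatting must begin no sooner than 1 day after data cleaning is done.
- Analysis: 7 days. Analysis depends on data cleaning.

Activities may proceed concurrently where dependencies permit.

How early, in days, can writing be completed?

Data cleaning waits on its own release at day 3, so it starts at day 3 and finishes at 3 + 10 = day 13.
Analysis waits on data cleaning (finishes day 13), so it starts at day 13 and finishes at 13 + 7 = day 20.
Writing has to wait for analysis (finishes day 20); data cleaning (finishes day 13). The latest of these is day 20, so writing runs day 20 to 20 + 7 = day 27.

27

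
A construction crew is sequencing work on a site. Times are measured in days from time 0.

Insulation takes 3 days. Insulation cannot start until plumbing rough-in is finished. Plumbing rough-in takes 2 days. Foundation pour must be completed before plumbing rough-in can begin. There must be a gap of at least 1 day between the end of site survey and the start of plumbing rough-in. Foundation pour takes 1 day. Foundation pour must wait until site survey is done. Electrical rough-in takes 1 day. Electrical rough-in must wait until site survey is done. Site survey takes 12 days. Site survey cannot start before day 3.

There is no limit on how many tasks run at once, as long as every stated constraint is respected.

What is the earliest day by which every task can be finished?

After its own release at day 3, site survey can start at day 3 and finishes at day 15.
Electrical rough-in waits on site survey (finishes day 15), so it starts at day 15 and finishes at 15 + 1 = day 16.
After site survey (finishes day 15), foundation pour can start at day 15 and finishes at day 16.
Plumbing rough-in has to wait for foundation pour (finishes day 16); site survey (finishes day 15, plus 1-day gap → day 16). The latest of these is day 16, so plumbing rough-in runs day 16 to 16 + 2 = day 18.
After plumbing rough-in (finishes day 18), insulation can start at day 18 and finishes at day 21.
All tasks are finished once the last one completes. Finish times: Site survey at 15, Foundation pour at 16, Plumbing rough-in at 18, Electrical rough-in at 16, Insulation at 21. The latest is day 21.

21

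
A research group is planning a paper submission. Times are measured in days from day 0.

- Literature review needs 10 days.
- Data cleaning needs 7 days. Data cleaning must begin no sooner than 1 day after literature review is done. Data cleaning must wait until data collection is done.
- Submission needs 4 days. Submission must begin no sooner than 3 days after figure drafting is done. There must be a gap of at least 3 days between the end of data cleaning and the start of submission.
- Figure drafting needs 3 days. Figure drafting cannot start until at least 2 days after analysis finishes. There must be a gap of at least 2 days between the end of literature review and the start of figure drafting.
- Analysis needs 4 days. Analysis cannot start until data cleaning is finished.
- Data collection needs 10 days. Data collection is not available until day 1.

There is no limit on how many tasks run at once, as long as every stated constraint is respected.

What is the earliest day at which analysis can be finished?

After its own release at day 1, data collection can start at day 1 and finishes at day 11.
Literature review has no prerequisites, so it starts at day 0 and finishes at day 10.
Data cleaning needs all of literature review (finishes day 10, plus 1-day gap → day 11); data collection (finishes day 11). That puts its earliest start at day 11; it finishes at 11 + 7 = day 18.
Analysis waits on data cleaning (finishes day 18), so it starts at day 18 and finishes at 18 + 4 = day 22.

22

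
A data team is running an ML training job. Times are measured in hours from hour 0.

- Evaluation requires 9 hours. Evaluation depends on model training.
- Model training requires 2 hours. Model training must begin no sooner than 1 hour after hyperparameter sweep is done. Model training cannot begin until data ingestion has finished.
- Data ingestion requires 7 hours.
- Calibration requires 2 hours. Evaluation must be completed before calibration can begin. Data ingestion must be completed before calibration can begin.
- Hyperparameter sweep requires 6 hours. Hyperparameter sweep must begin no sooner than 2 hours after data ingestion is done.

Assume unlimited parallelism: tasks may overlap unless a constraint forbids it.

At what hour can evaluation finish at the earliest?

Data ingestion has no prerequisites, so it starts at hour 0 and finishes at hour 7.
After data ingestion (finishes hour 7, plus 2-hour gap → hour 9), hyperparameter sweep can start at hour 9 and finishes at hour 15.
For model training: hyperparameter sweep (finishes hour 15, plus 1-hour gap → hour 16); data ingestion (finishes hour 7). Taking the maximum gives a start of hour 16, and it finishes at 16 + 2 = hour 18.
After model training (finishes hour 18), evaluation can start at hour 18 and finishes at hour 27.

27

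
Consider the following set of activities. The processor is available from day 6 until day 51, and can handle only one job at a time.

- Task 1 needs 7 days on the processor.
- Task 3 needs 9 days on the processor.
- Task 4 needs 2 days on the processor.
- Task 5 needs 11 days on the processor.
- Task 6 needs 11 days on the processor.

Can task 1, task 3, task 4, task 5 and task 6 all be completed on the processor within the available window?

Yes

The processor window is 51 − 6 = 45 days.
Running back to back, the jobs need 7 + 9 + 2 + 11 + 11 = 40 days on the processor.
Since 40 ≤ 45, they fit within the window.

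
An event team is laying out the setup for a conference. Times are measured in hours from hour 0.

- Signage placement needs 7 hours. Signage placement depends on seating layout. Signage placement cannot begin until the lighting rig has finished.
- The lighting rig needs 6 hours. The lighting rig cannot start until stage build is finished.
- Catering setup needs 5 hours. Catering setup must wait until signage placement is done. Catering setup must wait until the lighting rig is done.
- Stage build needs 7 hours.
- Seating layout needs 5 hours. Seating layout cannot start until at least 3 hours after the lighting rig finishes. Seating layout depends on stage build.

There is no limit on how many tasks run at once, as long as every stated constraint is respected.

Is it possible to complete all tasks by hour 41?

Yes

Stage build has no prerequisites, so it starts at hour 0 and finishes at hour 7.
The lighting rig waits on stage build (finishes hour 7), so it starts at hour 7 and finishes at 7 + 6 = hour 13.
Seating layout cannot start until the lighting rig (finishes hour 13, plus 3-hour gap → hour 16); stage build (finishes hour 7). The controlling bound is hour 16, so seating layout finishes at 16 + 5 = hour 21.
For signage placement: seating layout (finishes hour 21); the lighting rig (finishes hour 13). Taking the maximum gives a start of hour 21, and it finishes at 21 + 7 = hour 28.
Catering setup needs all of signage placement (finishes hour 28); the lighting rig (finishes hour 13). That puts its earliest start at hour 28; it finishes at 28 + 5 = hour 33.
Every task is finished by hour 33, which is no later than the deadline of 41, so the schedule is feasible.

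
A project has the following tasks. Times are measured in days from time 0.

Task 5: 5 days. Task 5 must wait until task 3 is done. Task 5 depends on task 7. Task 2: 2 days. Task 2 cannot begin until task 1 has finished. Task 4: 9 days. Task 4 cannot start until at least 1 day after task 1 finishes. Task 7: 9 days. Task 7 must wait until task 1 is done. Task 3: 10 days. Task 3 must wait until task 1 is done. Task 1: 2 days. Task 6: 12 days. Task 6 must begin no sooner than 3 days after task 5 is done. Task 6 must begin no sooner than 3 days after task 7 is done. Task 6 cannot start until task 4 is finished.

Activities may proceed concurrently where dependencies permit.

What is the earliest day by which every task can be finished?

Task 1 has no prerequisites, so it starts at day 0 and finishes at day 2.
Task 7 cannot begin until task 1 (finishes day 2). It runs from day 2 to 2 + 9 = day 11.
Task 4 cannot begin until task 1 (finishes day 2, plus 1-day gap → day 3). It runs from day 3 to 3 + 9 = day 12.
Task 3 cannot begin until task 1 (finishes day 2). It runs from day 2 to 2 + 10 = day 12.
Task 5 needs all of task 3 (finishes day 12); task 7 (finishes day 11). That puts its earliest start at day 12; it finishes at 12 + 5 = day 17.
Task 6 cannot start until task 5 (finishes day 17, plus 3-day gap → day 20); task 7 (finishes day 11, plus 3-day gap → day 14); task 4 (finishes day 12). The controlling bound is day 20, so task 6 finishes at 20 + 12 = day 32.
After task 1 (finishes day 2), task 2 can start at day 2 and finishes at day 4.
All tasks are finished once the last one completes. Finish times: Task 1 at 2, Task 2 at 4, Task 3 at 12, Task 4 at 12, Task 5 at 17, Task 6 at 32, Task 7 at 11. The latest is day 32.

32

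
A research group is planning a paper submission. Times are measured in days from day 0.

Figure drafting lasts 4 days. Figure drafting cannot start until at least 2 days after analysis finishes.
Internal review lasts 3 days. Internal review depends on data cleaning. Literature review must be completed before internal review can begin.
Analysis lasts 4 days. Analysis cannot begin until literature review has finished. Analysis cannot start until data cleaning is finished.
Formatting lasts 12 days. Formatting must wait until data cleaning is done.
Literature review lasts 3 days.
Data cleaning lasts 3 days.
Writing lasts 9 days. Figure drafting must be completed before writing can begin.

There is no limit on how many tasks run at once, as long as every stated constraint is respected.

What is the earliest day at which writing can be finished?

Data cleaning can start immediately at day 0; it finishes at day 3.
Literature review has no prerequisites, so it starts at day 0 and finishes at day 3.
For analysis: literature review (finishes day 3); data cleaning (finishes day 3). Taking the maximum gives a start of day 3, and it finishes at 3 + 4 = day 7.
Figure drafting cannot begin until analysis (finishes day 7, plus 2-day gap → day 9). It runs from day 9 to 9 + 4 = day 13.
Writing waits on figure drafting (finishes day 13), so it starts at day 13 and finishes at 13 + 9 = day 22.

22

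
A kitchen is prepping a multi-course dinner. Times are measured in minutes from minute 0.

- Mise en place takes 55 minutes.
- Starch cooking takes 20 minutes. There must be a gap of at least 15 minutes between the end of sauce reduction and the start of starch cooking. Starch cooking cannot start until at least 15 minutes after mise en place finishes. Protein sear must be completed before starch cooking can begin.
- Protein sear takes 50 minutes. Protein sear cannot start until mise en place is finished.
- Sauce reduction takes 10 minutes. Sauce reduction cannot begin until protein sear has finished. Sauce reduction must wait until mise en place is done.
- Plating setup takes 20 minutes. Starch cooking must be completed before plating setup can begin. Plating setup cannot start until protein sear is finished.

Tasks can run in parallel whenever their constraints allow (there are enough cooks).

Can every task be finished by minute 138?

No

Nothing blocks mise en place, so it runs from minute 0 to minute 55.
After mise en place (finishes minute 55), protein sear can start at minute 55 and finishes at minute 105.
For sauce reduction: protein sear (finishes minute 105); mise en place (finishes minute 55). Taking the maximum gives a start of minute 105, and it finishes at 105 + 10 = minute 115.
Starch cooking needs all of sauce reduction (finishes minute 115, plus 15-minute gap → minute 130); mise en place (finishes minute 55, plus 15-minute gap → minute 70); protein sear (finishes minute 105). That puts its earliest start at minute 130; it finishes at 130 + 20 = minute 150.
Plating setup cannot start until starch cooking (finishes minute 150); protein sear (finishes minute 105). The controlling bound is minute 150, so plating setup finishes at 150 + 20 = minute 170.
The earliest everything can be done is minute 170, which is after the deadline of 138, so it is not possible.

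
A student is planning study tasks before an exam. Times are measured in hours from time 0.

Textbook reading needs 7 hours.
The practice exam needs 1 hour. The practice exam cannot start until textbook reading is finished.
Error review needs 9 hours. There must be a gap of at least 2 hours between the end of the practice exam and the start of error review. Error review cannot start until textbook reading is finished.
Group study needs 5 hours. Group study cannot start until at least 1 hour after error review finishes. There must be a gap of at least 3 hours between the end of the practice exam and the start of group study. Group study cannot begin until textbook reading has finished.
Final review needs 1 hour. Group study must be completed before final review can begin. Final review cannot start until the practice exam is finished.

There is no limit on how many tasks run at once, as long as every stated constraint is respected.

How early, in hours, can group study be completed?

25

Textbook reading can start immediately at hour 0; it finishes at hour 7.
After textbook reading (finishes hour 7), the practice exam can start at hour 7 and finishes at hour 8.
Error review cannot start until the practice exam (finishes hour 8, plus 2-hour gap → hour 10); textbook reading (finishes hour 7). The controlling bound is hour 10, so error review finishes at 10 + 9 = hour 19.
Group study has to wait for error review (finishes hour 19, plus 1-hour gap → hour 20); the practice exam (finishes hour 8, plus 3-hour gap → hour 11); textbook reading (finishes hour 7). The latest of these is hour 20, so group study runs hour 20 to 20 + 5 = hour 25.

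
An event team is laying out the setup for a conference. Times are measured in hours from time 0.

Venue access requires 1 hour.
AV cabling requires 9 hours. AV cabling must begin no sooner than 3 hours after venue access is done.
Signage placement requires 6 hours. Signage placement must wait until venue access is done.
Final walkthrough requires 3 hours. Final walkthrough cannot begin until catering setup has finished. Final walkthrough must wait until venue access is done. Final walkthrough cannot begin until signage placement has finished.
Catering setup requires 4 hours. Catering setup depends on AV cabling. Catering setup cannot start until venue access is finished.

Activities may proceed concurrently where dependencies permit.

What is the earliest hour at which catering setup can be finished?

17

Venue access can start immediately at hour 0; it finishes at hour 1.
After venue access (finishes hour 1, plus 3-hour gap → hour 4), AV cabling can start at hour 4 and finishes at hour 13.
Catering setup has to wait for AV cabling (finishes hour 13); venue access (finishes hour 1). The latest of these is hour 13, so catering setup runs hour 13 to 13 + 4 = hour 17.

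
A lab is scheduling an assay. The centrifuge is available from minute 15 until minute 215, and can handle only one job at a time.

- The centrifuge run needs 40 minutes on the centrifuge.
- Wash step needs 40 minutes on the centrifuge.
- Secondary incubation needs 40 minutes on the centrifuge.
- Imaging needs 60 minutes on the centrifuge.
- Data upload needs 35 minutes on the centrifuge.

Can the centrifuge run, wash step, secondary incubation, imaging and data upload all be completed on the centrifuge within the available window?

No

The centrifuge window is 215 − 15 = 200 minutes.
Running back to back, the jobs need 40 + 40 + 40 + 60 + 35 = 215 minutes on the centrifuge.
Since 215 > 200, they cannot all fit.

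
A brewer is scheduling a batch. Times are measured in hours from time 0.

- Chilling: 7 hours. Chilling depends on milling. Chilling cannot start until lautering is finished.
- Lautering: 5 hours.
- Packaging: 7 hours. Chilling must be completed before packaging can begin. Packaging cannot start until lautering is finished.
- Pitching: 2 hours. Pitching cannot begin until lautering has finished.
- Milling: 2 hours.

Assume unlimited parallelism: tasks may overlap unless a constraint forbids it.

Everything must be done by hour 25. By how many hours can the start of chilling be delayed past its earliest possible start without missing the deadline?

Nothing blocks lautering, so it runs from hour 0 to hour 5.
Milling can start immediately at hour 0; it finishes at hour 2.
Chilling has to wait for milling (finishes hour 2); lautering (finishes hour 5). The latest of these is hour 5, so chilling runs hour 5 to 5 + 7 = hour 12.

Working backward from the deadline:
Packaging has no dependents, so it just needs to finish by hour 25. Starting by 25 − 7 = hour 18 achieves that.
Since packaging (must start by hour 18) depends on it, chilling must finish by hour 18. Backing off its 7-hour duration gives a latest start of hour 11.
So chilling can start as early as hour 5 and as late as hour 11, giving 11 − 5 = 6 hours of slack.

6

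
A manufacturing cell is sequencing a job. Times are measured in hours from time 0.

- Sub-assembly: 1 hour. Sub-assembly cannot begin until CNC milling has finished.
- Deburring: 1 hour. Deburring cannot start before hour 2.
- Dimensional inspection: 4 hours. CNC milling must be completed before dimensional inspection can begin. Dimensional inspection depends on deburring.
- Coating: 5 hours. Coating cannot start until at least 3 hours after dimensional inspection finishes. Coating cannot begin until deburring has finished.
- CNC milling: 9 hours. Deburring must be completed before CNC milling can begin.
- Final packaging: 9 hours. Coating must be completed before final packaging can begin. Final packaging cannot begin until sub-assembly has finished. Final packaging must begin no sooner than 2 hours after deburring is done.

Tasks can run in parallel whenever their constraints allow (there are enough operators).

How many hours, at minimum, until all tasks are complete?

Deburring waits on its own release at hour 2, so it starts at hour 2 and finishes at 2 + 1 = hour 3.
CNC milling waits on deburring (finishes hour 3), so it starts at hour 3 and finishes at 3 + 9 = hour 12.
After CNC milling (finishes hour 12), sub-assembly can start at hour 12 and finishes at hour 13.
Dimensional inspection cannot start until CNC milling (finishes hour 12); deburring (finishes hour 3). The controlling bound is hour 12, so dimensional inspection finishes at 12 + 4 = hour 16.
For coating: dimensional inspection (finishes hour 16, plus 3-hour gap → hour 19); deburring (finishes hour 3). Taking the maximum gives a start of hour 19, and it finishes at 19 + 5 = hour 24.
Final packaging cannot start until coating (finishes hour 24); sub-assembly (finishes hour 13); deburring (finishes hour 3, plus 2-hour gap → hour 5). The controlling bound is hour 24, so final packaging finishes at 24 + 9 = hour 33.
All tasks are finished once the last one completes. Finish times: Deburring at 3, CNC milling at 12, Dimensional inspection at 16, Coating at 24, Sub-assembly at 13, Final packaging at 33. The latest is hour 33.

33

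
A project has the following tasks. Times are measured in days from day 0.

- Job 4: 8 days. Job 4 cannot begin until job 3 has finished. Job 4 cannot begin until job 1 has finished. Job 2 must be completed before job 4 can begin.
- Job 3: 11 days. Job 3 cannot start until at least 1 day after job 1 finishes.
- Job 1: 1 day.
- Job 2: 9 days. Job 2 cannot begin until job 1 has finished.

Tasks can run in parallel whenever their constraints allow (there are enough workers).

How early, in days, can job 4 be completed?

Nothing blocks job 1, so it runs from day 0 to day 1.
After job 1 (finishes day 1, plus 1-day gap → day 2), job 3 can start at day 2 and finishes at day 13.
Job 2 waits on job 1 (finishes day 1), so it starts at day 1 and finishes at 1 + 9 = day 10.
Job 4 cannot start until job 3 (finishes day 13); job 1 (finishes day 1); job 2 (finishes day 10). The controlling bound is day 13, so job 4 finishes at 13 + 8 = day 21.

21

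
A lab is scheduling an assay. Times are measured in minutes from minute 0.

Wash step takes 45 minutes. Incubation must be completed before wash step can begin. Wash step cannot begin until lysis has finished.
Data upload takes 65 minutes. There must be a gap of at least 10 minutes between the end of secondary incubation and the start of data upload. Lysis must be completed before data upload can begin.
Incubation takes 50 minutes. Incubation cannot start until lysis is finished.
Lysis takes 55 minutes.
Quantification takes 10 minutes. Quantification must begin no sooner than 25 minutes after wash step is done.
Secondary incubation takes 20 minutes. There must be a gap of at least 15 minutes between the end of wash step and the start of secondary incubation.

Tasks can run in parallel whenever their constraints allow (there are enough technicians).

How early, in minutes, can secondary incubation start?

Lysis can start immediately at minute 0; it finishes at minute 55.
Incubation cannot begin until lysis (finishes minute 55). It runs from minute 55 to 55 + 50 = minute 105.
Wash step needs all of incubation (finishes minute 105); lysis (finishes minute 55). That puts its earliest start at minute 105; it finishes at 105 + 45 = minute 150.
Secondary incubation waits on wash step (finishes minute 150, plus 15-minute gap → minute 165), so the earliest it can start is minute 165.

165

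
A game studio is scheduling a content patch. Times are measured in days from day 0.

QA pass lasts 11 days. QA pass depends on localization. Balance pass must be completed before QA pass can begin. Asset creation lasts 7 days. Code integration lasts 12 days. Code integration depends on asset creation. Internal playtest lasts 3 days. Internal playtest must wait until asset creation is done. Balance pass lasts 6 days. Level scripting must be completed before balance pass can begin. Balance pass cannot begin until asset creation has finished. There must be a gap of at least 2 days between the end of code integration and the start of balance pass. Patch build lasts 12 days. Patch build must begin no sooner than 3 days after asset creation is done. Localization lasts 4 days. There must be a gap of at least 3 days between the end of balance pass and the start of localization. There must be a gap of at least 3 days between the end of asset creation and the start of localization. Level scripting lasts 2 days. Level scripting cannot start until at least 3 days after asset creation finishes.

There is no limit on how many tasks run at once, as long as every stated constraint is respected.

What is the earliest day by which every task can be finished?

Asset creation can start immediately at day 0; it finishes at day 7.
Patch build cannot begin until asset creation (finishes day 7, plus 3-day gap → day 10). It runs from day 10 to 10 + 12 = day 22.
Internal playtest cannot begin until asset creation (finishes day 7). It runs from day 7 to 7 + 3 = day 10.
Code integration cannot begin until asset creation (finishes day 7). It runs from day 7 to 7 + 12 = day 19.
Level scripting cannot begin until asset creation (finishes day 7, plus 3-day gap → day 10). It runs from day 10 to 10 + 2 = day 12.
Balance pass needs all of level scripting (finishes day 12); asset creation (finishes day 7); code integration (finishes day 19, plus 2-day gap → day 21). That puts its earliest start at day 21; it finishes at 21 + 6 = day 27.
For localization: balance pass (finishes day 27, plus 3-day gap → day 30); asset creation (finishes day 7, plus 3-day gap → day 10). Taking the maximum gives a start of day 30, and it finishes at 30 + 4 = day 34.
QA pass has to wait for localization (finishes day 34); balance pass (finishes day 27). The latest of these is day 34, so QA pass runs day 34 to 34 + 11 = day 45.
All tasks are finished once the last one completes. Finish times: Asset creation at 7, Level scripting at 12, Code integration at 19, Internal playtest at 10, Balance pass at 27, Localization at 34, QA pass at 45, Patch build at 22. The latest is day 45.

45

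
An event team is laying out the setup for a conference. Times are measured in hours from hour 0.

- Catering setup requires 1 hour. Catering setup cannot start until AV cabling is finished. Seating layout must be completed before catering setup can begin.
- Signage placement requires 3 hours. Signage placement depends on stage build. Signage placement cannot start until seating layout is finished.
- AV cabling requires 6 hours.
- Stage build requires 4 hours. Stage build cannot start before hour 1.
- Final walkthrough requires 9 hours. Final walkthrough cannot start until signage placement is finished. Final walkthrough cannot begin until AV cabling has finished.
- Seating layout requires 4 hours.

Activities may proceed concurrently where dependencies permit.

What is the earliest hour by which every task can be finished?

Nothing blocks seating layout, so it runs from hour 0 to hour 4.
AV cabling has no prerequisites, so it starts at hour 0 and finishes at hour 6.
For catering setup: AV cabling (finishes hour 6); seating layout (finishes hour 4). Taking the maximum gives a start of hour 6, and it finishes at 6 + 1 = hour 7.
Stage build waits on its own release at hour 1, so it starts at hour 1 and finishes at 1 + 4 = hour 5.
Signage placement needs all of stage build (finishes hour 5); seating layout (finishes hour 4). That puts its earliest start at hour 5; it finishes at 5 + 3 = hour 8.
For final walkthrough: signage placement (finishes hour 8); AV cabling (finishes hour 6). Taking the maximum gives a start of hour 8, and it finishes at 8 + 9 = hour 17.
All tasks are finished once the last one completes. Finish times: Stage build at 5, AV cabling at 6, Seating layout at 4, Signage placement at 8, Catering setup at 7, Final walkthrough at 17. The latest is hour 17.

17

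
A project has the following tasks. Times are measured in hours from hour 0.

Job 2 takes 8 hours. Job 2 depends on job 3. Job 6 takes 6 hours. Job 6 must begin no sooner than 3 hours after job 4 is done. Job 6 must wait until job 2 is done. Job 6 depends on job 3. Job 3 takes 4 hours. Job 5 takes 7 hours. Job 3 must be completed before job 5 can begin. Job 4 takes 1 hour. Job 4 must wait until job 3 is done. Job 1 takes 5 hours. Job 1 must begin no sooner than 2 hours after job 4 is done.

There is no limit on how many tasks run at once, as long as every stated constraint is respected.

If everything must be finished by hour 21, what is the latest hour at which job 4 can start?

Job 6 must finish by hour 21; it takes 6 hours, so it must start by 21 − 6 = hour 15.
Nothing follows job 1; the deadline of hour 21 is its only limit. It must start by 21 − 5 = hour 16.
Job 4 must finish in time for job 1 (must start by hour 16, minus 2-hour gap → hour 14); job 6 (must start by hour 15, minus 3-hour gap → hour 12). The tightest is hour 12, so job 4 must start by 12 − 1 = hour 11.

11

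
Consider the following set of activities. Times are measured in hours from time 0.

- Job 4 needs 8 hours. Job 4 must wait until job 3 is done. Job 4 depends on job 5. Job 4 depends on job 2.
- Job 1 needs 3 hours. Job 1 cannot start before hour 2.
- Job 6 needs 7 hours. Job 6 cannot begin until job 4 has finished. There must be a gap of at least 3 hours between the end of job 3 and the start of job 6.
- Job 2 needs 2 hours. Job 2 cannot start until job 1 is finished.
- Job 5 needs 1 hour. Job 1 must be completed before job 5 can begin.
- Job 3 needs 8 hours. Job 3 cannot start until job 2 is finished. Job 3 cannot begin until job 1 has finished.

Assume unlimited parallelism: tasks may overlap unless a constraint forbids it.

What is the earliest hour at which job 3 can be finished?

15

After its own release at hour 2, job 1 can start at hour 2 and finishes at hour 5.
Job 2 cannot begin until job 1 (finishes hour 5). It runs from hour 5 to 5 + 2 = hour 7.
Job 3 has to wait for job 2 (finishes hour 7); job 1 (finishes hour 5). The latest of these is hour 7, so job 3 runs hour 7 to 7 + 8 = hour 15.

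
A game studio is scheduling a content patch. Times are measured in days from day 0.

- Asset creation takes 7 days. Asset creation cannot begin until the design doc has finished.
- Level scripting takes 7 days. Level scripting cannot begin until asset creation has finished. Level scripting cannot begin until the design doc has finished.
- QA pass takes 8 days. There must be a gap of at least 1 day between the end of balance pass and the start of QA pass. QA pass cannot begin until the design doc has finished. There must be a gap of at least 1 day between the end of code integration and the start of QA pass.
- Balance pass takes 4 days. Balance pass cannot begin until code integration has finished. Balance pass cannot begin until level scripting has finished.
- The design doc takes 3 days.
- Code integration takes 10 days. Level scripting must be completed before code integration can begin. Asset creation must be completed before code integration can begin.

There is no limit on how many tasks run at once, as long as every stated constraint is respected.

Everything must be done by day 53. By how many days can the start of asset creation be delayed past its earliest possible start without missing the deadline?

The design doc has no prerequisites, so it starts at day 0 and finishes at day 3.
After the design doc (finishes day 3), asset creation can start at day 3 and finishes at day 10.

Working backward from the deadline:
To finish by day 53, QA pass (duration 8) must start no later than day 45.
Balance pass has to be done before QA pass (must start by day 45, minus 1-day gap → day 44). That means finishing by day 44, i.e. starting by 44 − 4 = day 40.
Code integration feeds balance pass (must start by day 40); QA pass (must start by day 45, minus 1-day gap → day 44). Taking the minimum, code integration must finish by day 40 and start by 40 − 10 = day 30.
Level scripting has several dependents: code integration (must start by day 30); balance pass (must start by day 40). The earliest of those limits is day 30, so level scripting must start by 30 − 7 = day 23.
Asset creation has several dependents: level scripting (must start by day 23); code integration (must start by day 30). The earliest of those limits is day 23, so asset creation must start by 23 − 7 = day 16.
So asset creation can start as early as day 3 and as late as day 16, giving 16 − 3 = 13 days of slack.

13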